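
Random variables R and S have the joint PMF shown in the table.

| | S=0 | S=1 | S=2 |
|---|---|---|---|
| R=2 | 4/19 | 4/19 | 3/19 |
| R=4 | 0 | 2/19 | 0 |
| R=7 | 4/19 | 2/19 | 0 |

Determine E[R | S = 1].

P(S = 1) = 8/19.
Σ R·P over the event = 2·(4/19) + 4·(2/19) + 7·(2/19) = 30/19.
E[R | S = 1] = (30/19) / (8/19) = 15/4.

15/4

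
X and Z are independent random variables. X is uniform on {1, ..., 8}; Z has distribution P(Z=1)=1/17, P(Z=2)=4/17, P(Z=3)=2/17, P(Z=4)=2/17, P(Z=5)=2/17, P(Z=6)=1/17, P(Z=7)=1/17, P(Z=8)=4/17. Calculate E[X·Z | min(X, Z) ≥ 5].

P(min(X, Z) ≥ 5) = 4/17.
Summing XZ·P(x,y) over outcomes with min(X, Z) ≥ 5 gives 715/68.
E[X·Z | min(X, Z) ≥ 5] = (715/68) / (4/17) = 715/16.

715/16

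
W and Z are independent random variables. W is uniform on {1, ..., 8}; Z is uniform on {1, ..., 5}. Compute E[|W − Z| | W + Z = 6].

P(W + Z = 6) = 1/8.
Summing |W−Z|·P(x,y) over outcomes with W + Z = 6 gives 3/10.
E[|W − Z| | W + Z = 6] = (3/10) / (1/8) = 12/5.

12/5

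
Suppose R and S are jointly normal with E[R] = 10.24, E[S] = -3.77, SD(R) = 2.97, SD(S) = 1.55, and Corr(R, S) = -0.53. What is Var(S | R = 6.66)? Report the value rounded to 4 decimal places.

1.7276

The conditional variance in a bivariate normal is σ_S²(1 − ρ²), independent of x.
Var(S | R=6.66) = (1.55)²·(1 − (-0.53)²) = 2.4025·0.7191 = 1.7276.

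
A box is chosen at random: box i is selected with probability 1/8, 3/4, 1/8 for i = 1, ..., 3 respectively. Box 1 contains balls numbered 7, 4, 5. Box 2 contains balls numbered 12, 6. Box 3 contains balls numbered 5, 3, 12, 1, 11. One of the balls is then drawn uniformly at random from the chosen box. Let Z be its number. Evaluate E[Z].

493/60

E[Z | box 1] = (7+4+5)/3 = 16/3.
E[Z | box 2] = (12+6)/2 = 9.
E[Z | box 3] = (5+3+12+1+11)/5 = 32/5.
By the law of total expectation,
E[Z] = (1/8)·(16/3) + (3/4)·(9) + (1/8)·(32/5) = 493/60.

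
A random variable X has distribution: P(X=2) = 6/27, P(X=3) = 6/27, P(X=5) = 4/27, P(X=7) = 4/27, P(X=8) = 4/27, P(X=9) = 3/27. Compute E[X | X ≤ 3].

P(X ≤ 3) = 4/9.
Σ over the event: 2·2/9 + 3·2/9 = 10/9.
E[X | X ≤ 3] = (10/9) / (4/9) = 5/2.

5/2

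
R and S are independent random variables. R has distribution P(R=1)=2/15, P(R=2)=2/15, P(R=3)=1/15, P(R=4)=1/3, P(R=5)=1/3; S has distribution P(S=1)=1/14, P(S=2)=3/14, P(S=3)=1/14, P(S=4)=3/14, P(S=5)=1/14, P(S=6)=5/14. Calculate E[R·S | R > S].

775/71

P(R > S) = 71/210.
Summing RS·P(x,y) over outcomes with R > S gives 155/42.
E[R·S | R > S] = (155/42) / (71/210) = 775/71.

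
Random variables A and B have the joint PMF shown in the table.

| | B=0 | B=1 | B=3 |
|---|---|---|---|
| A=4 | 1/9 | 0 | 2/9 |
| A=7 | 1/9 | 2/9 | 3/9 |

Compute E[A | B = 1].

7

P(B = 1) = 2/9.
Σ A·P over the event = 7·(2/9) = 14/9.
E[A | B = 1] = (14/9) / (2/9) = 7.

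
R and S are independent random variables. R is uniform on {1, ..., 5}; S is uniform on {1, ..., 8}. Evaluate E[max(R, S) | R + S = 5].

P(R + S = 5) = 1/10.
Summing max(R,S)·P(x,y) over outcomes with R + S = 5 gives 7/20.
E[max(R, S) | R + S = 5] = (7/20) / (1/10) = 7/2.

7/2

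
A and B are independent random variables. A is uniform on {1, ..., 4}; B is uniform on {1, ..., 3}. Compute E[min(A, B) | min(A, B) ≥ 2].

7/3

P(min(A, B) ≥ 2) = 1/2.
Summing min(A,B)·P(x,y) over outcomes with min(A, B) ≥ 2 gives 7/6.
E[min(A, B) | min(A, B) ≥ 2] = (7/6) / (1/2) = 7/3.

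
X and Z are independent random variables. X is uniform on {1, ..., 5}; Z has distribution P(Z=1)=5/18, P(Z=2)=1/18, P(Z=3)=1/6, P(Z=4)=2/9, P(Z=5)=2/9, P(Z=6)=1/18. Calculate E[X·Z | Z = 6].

18

P(Z = 6) = 1/18.
Summing XZ·P(x,y) over outcomes with Z = 6 gives 1.
E[X·Z | Z = 6] = (1) / (1/18) = 18.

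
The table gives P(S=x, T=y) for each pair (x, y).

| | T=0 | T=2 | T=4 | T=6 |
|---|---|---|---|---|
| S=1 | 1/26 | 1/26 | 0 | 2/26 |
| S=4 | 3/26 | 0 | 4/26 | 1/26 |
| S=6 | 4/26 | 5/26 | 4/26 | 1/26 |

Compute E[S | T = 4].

5

P(T = 4) = 4/13.
Σ S·P over the event = 4·(4/26) + 6·(4/26) = 20/13.
E[S | T = 4] = (20/13) / (4/13) = 5.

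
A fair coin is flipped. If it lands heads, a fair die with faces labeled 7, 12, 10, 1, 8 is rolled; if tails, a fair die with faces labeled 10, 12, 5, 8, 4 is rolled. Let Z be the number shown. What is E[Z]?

E[Z | heads] = (7+12+10+1+8)/5 = 38/5.
E[Z | tails] = (10+12+5+8+4)/5 = 39/5.
E[Z] = (1/2)·(38/5) + (1/2)·(39/5) = 77/10.

77/10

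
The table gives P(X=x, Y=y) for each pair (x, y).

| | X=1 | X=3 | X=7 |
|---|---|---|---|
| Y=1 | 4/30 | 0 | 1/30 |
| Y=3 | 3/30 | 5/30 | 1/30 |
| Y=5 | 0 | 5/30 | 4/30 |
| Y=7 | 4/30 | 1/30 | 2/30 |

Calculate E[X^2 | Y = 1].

P(Y = 1) = 1/6.
Summing X^2·P(X=x,Y=y) over the conditioning event gives 53/30.
E[X^2 | Y = 1] = (53/30) / (1/6) = 53/5.

53/5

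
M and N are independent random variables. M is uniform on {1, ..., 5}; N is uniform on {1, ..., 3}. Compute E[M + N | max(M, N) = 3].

Outcomes with max(M, N) = 3: (1,3), (2,3), (3,1), (3,2), (3,3), each with probability 1/15.
E[M + N | max(M, N) = 3] = (4 + 5 + 4 + 5 + 6) / 5 = 24/5.

24/5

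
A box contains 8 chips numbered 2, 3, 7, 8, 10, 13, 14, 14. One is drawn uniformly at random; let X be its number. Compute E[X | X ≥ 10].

P(X ≥ 10) = 1/2.
Σ over the event: 10·1/8 + 13·1/8 + 14·1/4 = 51/8.
E[X | X ≥ 10] = (51/8) / (1/2) = 51/4.

51/4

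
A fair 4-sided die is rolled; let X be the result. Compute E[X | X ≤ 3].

2

Given X ≤ 3, X is equally likely to be any of {1, 2, 3}.
E[X | X ≤ 3] = (1 + 2 + 3) / 3 = 2.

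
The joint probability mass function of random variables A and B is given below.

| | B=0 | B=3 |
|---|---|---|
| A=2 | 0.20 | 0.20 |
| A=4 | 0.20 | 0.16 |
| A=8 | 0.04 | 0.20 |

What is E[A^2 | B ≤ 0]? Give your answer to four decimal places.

P(B ≤ 0) = 0.44.
Summing A^2·P(A=x,B=y) over the conditioning event gives 6.56.
E[A^2 | B ≤ 0] = (6.56) / (0.44) = 14.9091.

14.9091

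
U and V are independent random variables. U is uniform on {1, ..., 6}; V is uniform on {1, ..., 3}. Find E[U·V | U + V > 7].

15

Outcomes with U + V > 7: (5,3), (6,2), (6,3), each with probability 1/18.
E[U·V | U + V > 7] = (15 + 12 + 18) / 3 = 15.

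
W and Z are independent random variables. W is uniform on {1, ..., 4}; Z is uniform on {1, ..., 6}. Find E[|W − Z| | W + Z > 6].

Outcomes with W + Z > 6: (1,6), (2,5), (2,6), (3,4), (3,5), (3,6), (4,3), (4,4), (4,5), (4,6), each with probability 1/24.
E[|W − Z| | W + Z > 6] = (5 + 3 + 4 + 1 + 2 + 3 + 1 + 0 + 1 + 2) / 10 = 11/5.

11/5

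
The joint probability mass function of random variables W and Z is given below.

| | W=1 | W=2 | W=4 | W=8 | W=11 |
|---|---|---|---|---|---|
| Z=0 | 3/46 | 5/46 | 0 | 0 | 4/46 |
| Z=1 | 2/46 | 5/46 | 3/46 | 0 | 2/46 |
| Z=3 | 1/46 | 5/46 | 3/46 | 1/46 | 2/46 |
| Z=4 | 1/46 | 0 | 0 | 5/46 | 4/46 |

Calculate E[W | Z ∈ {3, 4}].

P(Z ∈ {3, 4}) = 11/23.
Σ W·P over the event = 1·(1/46) + 1·(1/46) + 2·(5/46) + 4·(3/46) + 8·(1/46) + 8·(5/46) + 11·(2/46) + 11·(4/46) = 3.
E[W | Z ∈ {3, 4}] = (3) / (11/23) = 69/11.

69/11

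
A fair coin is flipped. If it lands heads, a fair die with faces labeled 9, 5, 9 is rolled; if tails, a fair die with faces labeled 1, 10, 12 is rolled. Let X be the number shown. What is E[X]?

23/3

E[X | heads] = (9+5+9)/3 = 23/3.
E[X | tails] = (1+10+12)/3 = 23/3.
E[X] = (1/2)·(23/3) + (1/2)·(23/3) = 23/3.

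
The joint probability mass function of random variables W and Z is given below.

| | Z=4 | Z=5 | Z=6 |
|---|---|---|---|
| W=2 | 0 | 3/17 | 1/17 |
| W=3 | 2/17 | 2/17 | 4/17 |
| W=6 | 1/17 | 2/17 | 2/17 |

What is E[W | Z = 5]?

P(Z = 5) = 7/17.
Σ W·P over the event = 2·(3/17) + 3·(2/17) + 6·(2/17) = 24/17.
E[W | Z = 5] = (24/17) / (7/17) = 24/7.

24/7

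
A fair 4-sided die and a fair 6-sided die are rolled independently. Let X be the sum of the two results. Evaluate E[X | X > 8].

P(X > 8) = 1/8.
Σ over the event: 9·1/12 + 10·1/24 = 7/6.
E[X | X > 8] = (7/6) / (1/8) = 28/3.

28/3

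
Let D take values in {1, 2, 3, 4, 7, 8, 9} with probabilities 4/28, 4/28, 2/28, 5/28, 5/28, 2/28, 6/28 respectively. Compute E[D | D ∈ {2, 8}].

4

P(D ∈ {2, 8}) = 3/14.
Σ over the event: 2·1/7 + 8·1/14 = 6/7.
E[D | D ∈ {2, 8}] = (6/7) / (3/14) = 4.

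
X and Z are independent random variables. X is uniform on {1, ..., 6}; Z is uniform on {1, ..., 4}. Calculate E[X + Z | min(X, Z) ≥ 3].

Outcomes with min(X, Z) ≥ 3: (3,3), (3,4), (4,3), (4,4), (5,3), (5,4), (6,3), (6,4), each with probability 1/24.
E[X + Z | min(X, Z) ≥ 3] = (6 + 7 + 7 + 8 + 8 + 9 + 9 + 10) / 8 = 8.

8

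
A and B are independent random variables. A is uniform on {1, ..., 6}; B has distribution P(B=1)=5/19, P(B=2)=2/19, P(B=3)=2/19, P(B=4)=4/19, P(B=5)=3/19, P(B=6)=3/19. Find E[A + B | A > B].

P(A > B) = 25/57.
Summing (A+B)·P(x,y) over outcomes with A > B gives 167/57.
E[A + B | A > B] = (167/57) / (25/57) = 167/25.

167/25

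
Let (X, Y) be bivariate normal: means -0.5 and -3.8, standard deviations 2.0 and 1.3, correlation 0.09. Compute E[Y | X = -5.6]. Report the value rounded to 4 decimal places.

-4.0984

For a bivariate normal, E[Y | X=x] = μ_Y + ρ·(σ_Y/σ_X)·(x − μ_X).
E[Y | X=-5.6] = -3.8 + (0.09)·(1.3/2.0)·(-5.6 − (-0.5)) = -3.8 + (0.0585)·(-5.1) = -4.0984.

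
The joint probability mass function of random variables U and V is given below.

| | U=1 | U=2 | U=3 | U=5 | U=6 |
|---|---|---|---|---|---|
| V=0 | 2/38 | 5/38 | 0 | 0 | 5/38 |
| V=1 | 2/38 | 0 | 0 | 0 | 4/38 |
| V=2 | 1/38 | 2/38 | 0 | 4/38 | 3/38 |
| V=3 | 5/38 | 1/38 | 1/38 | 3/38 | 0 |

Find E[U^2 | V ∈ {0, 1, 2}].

565/28

P(V ∈ {0, 1, 2}) = 14/19.
Summing U^2·P(U=x,V=y) over the conditioning event gives 565/38.
E[U^2 | V ∈ {0, 1, 2}] = (565/38) / (14/19) = 565/28.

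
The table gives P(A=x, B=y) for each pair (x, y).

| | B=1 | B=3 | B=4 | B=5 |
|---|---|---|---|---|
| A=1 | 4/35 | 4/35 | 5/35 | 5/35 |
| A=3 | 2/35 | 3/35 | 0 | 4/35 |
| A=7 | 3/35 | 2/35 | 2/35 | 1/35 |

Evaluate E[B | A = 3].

P(A = 3) = 9/35.
Σ B·P over the event = 1·(2/35) + 3·(3/35) + 5·(4/35) = 31/35.
E[B | A = 3] = (31/35) / (9/35) = 31/9.

31/9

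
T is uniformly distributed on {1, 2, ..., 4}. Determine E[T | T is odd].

2

Given T is odd, T is equally likely to be any of {1, 3}.
E[T | T is odd] = (1 + 3) / 2 = 2.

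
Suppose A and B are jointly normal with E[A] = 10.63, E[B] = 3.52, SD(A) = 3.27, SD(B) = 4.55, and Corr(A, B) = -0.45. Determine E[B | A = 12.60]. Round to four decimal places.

E[B | A=x] = μ_B + ρ(σ_B/σ_A)(x − μ_A) for jointly normal variables.
E[B | A=12.60] = 3.52 + (-0.45)·(4.55/3.27)·(12.60 − (10.63)) = 3.52 + (-0.62615)·(1.97) = 2.2865.

2.2865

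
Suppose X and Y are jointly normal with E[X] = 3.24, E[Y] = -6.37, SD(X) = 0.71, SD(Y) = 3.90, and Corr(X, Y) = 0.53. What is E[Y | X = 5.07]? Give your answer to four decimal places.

-1.0424

The regression of Y on X has slope ρ·σ_Y/σ_X and passes through (μ_X, μ_Y).
E[Y | X=5.07] = -6.37 + (0.53)·(3.90/0.71)·(5.07 − (3.24)) = -6.37 + (2.91127)·(1.83) = -1.0424.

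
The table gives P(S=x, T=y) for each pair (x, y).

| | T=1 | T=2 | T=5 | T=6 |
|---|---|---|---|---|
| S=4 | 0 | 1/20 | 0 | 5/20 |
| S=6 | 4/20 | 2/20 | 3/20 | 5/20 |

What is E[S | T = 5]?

6

P(T = 5) = 3/20.
Σ S·P over the event = 6·(3/20) = 9/10.
E[S | T = 5] = (9/10) / (3/20) = 6.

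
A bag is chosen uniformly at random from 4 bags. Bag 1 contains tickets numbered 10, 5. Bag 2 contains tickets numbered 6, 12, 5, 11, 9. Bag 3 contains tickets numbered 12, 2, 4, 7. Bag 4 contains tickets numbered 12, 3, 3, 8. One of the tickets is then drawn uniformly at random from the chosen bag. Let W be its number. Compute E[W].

577/80

E[W | bag 1] = (10+5)/2 = 15/2.
E[W | bag 2] = (6+12+5+11+9)/5 = 43/5.
E[W | bag 3] = (12+2+4+7)/4 = 25/4.
E[W | bag 4] = (12+3+3+8)/4 = 13/2.
E[W] = (1/4)·(15/2) + (1/4)·(43/5) + (1/4)·(25/4) + (1/4)·(13/2) = 577/80.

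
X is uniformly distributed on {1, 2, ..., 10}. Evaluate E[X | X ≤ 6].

Given X ≤ 6, X is equally likely to be any of {1, 2, 3, 4, 5, 6}.
E[X | X ≤ 6] = (1 + 2 + 3 + 4 + 5 + 6) / 6 = 7/2.

7/2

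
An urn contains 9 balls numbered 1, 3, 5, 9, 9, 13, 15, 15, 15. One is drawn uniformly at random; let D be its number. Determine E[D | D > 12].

29/2

P(D > 12) = 4/9.
Σ over the event: 13·1/9 + 15·1/3 = 58/9.
E[D | D > 12] = (58/9) / (4/9) = 29/2.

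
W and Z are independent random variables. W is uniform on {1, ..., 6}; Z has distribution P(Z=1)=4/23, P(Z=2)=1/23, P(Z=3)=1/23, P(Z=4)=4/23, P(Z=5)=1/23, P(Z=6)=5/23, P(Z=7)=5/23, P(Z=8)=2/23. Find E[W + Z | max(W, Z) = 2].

P(max(W, Z) = 2) = 1/23.
Summing (W+Z)·P(x,y) over outcomes with max(W, Z) = 2 gives 19/138.
E[W + Z | max(W, Z) = 2] = (19/138) / (1/23) = 19/6.

19/6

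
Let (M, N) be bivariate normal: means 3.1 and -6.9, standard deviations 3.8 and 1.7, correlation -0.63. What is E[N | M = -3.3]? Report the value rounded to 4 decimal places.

-5.0962

For a bivariate normal, E[N | M=x] = μ_N + ρ·(σ_N/σ_M)·(x − μ_M).
E[N | M=-3.3] = -6.9 + (-0.63)·(1.7/3.8)·(-3.3 − (3.1)) = -6.9 + (-0.28184)·(-6.4) = -5.0962.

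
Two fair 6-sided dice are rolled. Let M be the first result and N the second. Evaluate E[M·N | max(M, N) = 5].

125/9

Outcomes with max(M, N) = 5: (1,5), (2,5), (3,5), (4,5), (5,1), (5,2), (5,3), (5,4), (5,5), each with probability 1/36.
E[M·N | max(M, N) = 5] = (5 + 10 + 15 + 20 + 5 + 10 + 15 + 20 + 25) / 9 = 125/9.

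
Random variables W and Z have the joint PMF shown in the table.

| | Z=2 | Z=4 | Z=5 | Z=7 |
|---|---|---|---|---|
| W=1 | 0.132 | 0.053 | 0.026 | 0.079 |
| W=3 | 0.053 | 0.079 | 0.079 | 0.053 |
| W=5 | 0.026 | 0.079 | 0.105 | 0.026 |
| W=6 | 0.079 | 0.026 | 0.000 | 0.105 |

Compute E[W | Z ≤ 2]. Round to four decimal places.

P(Z ≤ 2) = 0.290.
Σ W·P over the event = 1·(0.132) + 3·(0.053) + 5·(0.026) + 6·(0.079) = 0.895.
E[W | Z ≤ 2] = (0.895) / (0.290) = 3.0862.

3.0862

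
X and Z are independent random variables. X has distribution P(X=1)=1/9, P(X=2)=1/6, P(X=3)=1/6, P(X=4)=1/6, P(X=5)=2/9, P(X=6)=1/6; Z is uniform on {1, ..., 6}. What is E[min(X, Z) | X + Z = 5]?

P(X + Z = 5) = 11/108.
Summing min(X,Z)·P(x,y) over outcomes with X + Z = 5 gives 17/108.
E[min(X, Z) | X + Z = 5] = (17/108) / (11/108) = 17/11.

17/11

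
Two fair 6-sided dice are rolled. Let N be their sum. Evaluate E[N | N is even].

7

P(N is even) = 1/2.
Σ over the event: 2·1/36 + 4·1/12 + 6·5/36 + 8·5/36 + 10·1/12 + 12·1/36 = 7/2.
E[N | N is even] = (7/2) / (1/2) = 7.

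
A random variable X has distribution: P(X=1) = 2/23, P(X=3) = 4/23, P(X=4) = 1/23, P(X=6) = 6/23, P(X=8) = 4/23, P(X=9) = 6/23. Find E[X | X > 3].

126/17

P(X > 3) = 17/23.
Σ over the event: 4·1/23 + 6·6/23 + 8·4/23 + 9·6/23 = 126/23.
E[X | X > 3] = (126/23) / (17/23) = 126/17.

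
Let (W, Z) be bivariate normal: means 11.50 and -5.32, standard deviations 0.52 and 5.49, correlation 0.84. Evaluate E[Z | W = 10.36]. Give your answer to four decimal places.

-15.4300

For a bivariate normal, E[Z | W=x] = μ_Z + ρ·(σ_Z/σ_W)·(x − μ_W).
E[Z | W=10.36] = -5.32 + (0.84)·(5.49/0.52)·(10.36 − (11.50)) = -5.32 + (8.86846)·(-1.14) = -15.4300.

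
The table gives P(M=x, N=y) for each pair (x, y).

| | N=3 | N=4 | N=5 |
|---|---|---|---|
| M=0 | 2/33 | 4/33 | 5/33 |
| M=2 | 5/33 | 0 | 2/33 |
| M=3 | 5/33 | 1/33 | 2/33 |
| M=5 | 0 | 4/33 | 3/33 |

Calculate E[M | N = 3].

25/12

P(N = 3) = 4/11.
Σ M·P over the event = 0·(2/33) + 2·(5/33) + 3·(5/33) = 25/33.
E[M | N = 3] = (25/33) / (4/11) = 25/12.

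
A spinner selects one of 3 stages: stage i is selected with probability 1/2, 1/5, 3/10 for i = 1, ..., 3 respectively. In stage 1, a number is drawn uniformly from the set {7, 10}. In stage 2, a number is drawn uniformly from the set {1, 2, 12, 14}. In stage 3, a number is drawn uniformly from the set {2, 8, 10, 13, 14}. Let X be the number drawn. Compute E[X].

E[X | stage 1] = (7+10)/2 = 17/2.
E[X | stage 2] = (1+2+12+14)/4 = 29/4.
E[X | stage 3] = (2+8+10+13+14)/5 = 47/5.
By the law of total expectation,
E[X] = (1/2)·(17/2) + (1/5)·(29/4) + (3/10)·(47/5) = 213/25.

213/25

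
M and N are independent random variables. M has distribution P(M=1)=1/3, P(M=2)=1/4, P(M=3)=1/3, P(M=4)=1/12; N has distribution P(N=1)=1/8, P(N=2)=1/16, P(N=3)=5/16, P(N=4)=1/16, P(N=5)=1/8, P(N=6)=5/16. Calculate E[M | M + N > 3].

196/87

P(M + N > 3) = 29/32.
Summing M·P(x,y) over outcomes with M + N > 3 gives 49/24.
E[M | M + N > 3] = (49/24) / (29/32) = 196/87.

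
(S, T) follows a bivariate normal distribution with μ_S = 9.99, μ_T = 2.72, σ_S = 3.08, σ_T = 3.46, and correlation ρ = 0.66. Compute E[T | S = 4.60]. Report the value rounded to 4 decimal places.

E[T | S=x] = μ_T + ρ(σ_T/σ_S)(x − μ_S) for jointly normal variables.
E[T | S=4.60] = 2.72 + (0.66)·(3.46/3.08)·(4.60 − (9.99)) = 2.72 + (0.74143)·(-5.39) = -1.2763.

-1.2763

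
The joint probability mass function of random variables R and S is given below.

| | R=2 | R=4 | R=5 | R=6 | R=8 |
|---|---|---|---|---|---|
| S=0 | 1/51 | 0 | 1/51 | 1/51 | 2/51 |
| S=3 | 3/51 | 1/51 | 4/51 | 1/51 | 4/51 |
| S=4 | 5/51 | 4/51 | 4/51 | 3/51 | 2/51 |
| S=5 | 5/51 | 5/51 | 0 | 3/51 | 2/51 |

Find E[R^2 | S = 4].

P(S = 4) = 6/17.
Σ R^2·P over the event = 4·(5/51) + 16·(4/51) + 25·(4/51) + 36·(3/51) + 64·(2/51) = 140/17.
E[R^2 | S = 4] = (140/17) / (6/17) = 70/3.

70/3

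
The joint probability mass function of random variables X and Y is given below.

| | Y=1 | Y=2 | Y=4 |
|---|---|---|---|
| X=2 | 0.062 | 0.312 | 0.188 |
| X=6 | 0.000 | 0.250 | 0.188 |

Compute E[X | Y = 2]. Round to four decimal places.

P(Y = 2) = 0.562.
Σ X·P over the event = 2·(0.312) + 6·(0.250) = 2.124.
E[X | Y = 2] = (2.124) / (0.562) = 3.7794.

3.7794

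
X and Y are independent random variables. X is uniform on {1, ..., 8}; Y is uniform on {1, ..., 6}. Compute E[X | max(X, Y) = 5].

Outcomes with max(X, Y) = 5: (1,5), (2,5), (3,5), (4,5), (5,1), (5,2), (5,3), (5,4), (5,5), each with probability 1/48.
E[X | max(X, Y) = 5] = (1 + 2 + 3 + 4 + 5 + 5 + 5 + 5 + 5) / 9 = 35/9.

35/9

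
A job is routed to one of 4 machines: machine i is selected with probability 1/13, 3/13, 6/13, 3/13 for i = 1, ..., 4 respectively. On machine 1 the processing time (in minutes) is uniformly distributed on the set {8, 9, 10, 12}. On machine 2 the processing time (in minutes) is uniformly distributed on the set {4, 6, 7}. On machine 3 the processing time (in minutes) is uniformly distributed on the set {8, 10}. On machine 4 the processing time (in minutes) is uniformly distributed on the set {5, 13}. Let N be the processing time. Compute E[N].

E[N | machine 1] = (8+9+10+12)/4 = 39/4.
E[N | machine 2] = (4+6+7)/3 = 17/3.
E[N | machine 3] = (8+10)/2 = 9.
E[N | machine 4] = (5+13)/2 = 9.
By the law of total expectation,
E[N] = (1/13)·(39/4) + (3/13)·(17/3) + (6/13)·(9) + (3/13)·(9) = 431/52.

431/52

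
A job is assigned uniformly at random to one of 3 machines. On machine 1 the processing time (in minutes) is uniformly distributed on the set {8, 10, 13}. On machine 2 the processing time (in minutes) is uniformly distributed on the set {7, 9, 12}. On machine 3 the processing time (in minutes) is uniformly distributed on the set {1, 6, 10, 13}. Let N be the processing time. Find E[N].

163/18

E[N | machine 1] = (8+10+13)/3 = 31/3.
E[N | machine 2] = (7+9+12)/3 = 28/3.
E[N | machine 3] = (1+6+10+13)/4 = 15/2.
E[N] = (1/3)·(31/3) + (1/3)·(28/3) + (1/3)·(15/2) = 163/18.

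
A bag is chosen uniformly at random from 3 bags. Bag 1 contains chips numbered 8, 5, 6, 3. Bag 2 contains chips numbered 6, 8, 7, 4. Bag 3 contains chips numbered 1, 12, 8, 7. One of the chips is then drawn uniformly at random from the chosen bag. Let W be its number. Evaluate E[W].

E[W | bag 1] = (8+5+6+3)/4 = 11/2.
E[W | bag 2] = (6+8+7+4)/4 = 25/4.
E[W | bag 3] = (1+12+8+7)/4 = 7.
E[W] = (1/3)·(11/2) + (1/3)·(25/4) + (1/3)·(7) = 25/4.

25/4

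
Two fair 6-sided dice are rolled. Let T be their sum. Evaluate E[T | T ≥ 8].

28/3

P(T ≥ 8) = 5/12.
Σ over the event: 8·5/36 + 9·1/9 + 10·1/12 + 11·1/18 + 12·1/36 = 35/9.
E[T | T ≥ 8] = (35/9) / (5/12) = 28/3.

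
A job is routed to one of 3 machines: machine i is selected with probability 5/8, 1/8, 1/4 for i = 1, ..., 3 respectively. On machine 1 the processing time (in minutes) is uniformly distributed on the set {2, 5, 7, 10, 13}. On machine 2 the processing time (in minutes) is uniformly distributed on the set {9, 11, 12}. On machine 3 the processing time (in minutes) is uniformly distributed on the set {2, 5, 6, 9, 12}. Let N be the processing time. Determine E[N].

E[N | machine 1] = (2+5+7+10+13)/5 = 37/5.
E[N | machine 2] = (9+11+12)/3 = 32/3.
E[N | machine 3] = (2+5+6+9+12)/5 = 34/5.
By the law of total expectation,
E[N] = (5/8)·(37/5) + (1/8)·(32/3) + (1/4)·(34/5) = 919/120.

919/120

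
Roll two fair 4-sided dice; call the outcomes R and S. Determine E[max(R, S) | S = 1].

P(S = 1) = 1/4.
Summing max(R,S)·P(x,y) over outcomes with S = 1 gives 5/8.
E[max(R, S) | S = 1] = (5/8) / (1/4) = 5/2.

5/2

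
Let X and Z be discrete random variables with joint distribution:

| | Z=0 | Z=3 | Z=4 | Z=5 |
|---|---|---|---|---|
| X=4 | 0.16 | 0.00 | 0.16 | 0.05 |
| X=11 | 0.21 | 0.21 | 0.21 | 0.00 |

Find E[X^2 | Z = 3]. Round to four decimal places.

121.0000

P(Z = 3) = 0.21.
Summing X^2·P(X=x,Z=y) over the conditioning event gives 25.41.
E[X^2 | Z = 3] = (25.41) / (0.21) = 121.0000.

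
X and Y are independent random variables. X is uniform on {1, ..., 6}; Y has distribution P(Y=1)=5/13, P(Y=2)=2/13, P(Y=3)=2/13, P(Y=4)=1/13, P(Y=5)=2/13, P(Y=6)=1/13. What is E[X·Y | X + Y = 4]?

29/9

P(X + Y = 4) = 3/26.
Summing XY·P(x,y) over outcomes with X + Y = 4 gives 29/78.
E[X·Y | X + Y = 4] = (29/78) / (3/26) = 29/9.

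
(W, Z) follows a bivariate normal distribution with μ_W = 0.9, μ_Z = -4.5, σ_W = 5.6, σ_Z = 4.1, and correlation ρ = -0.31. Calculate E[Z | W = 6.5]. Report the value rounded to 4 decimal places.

-5.7710

The regression of Z on W has slope ρ·σ_Z/σ_W and passes through (μ_W, μ_Z).
E[Z | W=6.5] = -4.5 + (-0.31)·(4.1/5.6)·(6.5 − (0.9)) = -4.5 + (-0.22696)·(5.6) = -5.7710.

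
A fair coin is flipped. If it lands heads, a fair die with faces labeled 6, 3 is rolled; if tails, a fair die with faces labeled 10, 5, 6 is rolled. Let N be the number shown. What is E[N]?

E[N | heads] = (6+3)/2 = 9/2.
E[N | tails] = (10+5+6)/3 = 7.
E[N] = (1/2)·(9/2) + (1/2)·(7) = 23/4.

23/4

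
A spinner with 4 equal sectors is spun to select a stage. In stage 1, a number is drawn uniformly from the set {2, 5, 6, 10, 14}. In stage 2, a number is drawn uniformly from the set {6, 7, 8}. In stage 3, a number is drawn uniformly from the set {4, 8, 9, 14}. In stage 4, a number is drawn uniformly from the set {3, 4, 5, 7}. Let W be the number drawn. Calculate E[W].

279/40

E[W | stage 1] = (2+5+6+10+14)/5 = 37/5.
E[W | stage 2] = (6+7+8)/3 = 7.
E[W | stage 3] = (4+8+9+14)/4 = 35/4.
E[W | stage 4] = (3+4+5+7)/4 = 19/4.
By the law of total expectation,
E[W] = (1/4)·(37/5) + (1/4)·(7) + (1/4)·(35/4) + (1/4)·(19/4) = 279/40.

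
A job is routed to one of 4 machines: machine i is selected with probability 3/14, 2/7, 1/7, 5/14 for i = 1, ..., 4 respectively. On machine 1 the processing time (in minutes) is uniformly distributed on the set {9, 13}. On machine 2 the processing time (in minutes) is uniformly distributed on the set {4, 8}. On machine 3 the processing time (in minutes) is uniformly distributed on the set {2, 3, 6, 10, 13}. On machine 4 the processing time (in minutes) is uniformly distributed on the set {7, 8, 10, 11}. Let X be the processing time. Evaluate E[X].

E[X | machine 1] = (9+13)/2 = 11.
E[X | machine 2] = (4+8)/2 = 6.
E[X | machine 3] = (2+3+6+10+13)/5 = 34/5.
E[X | machine 4] = (7+8+10+11)/4 = 9.
E[X] = (3/14)·(11) + (2/7)·(6) + (1/7)·(34/5) + (5/14)·(9) = 289/35.

289/35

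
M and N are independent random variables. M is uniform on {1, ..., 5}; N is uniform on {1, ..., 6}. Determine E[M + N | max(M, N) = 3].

Outcomes with max(M, N) = 3: (1,3), (2,3), (3,1), (3,2), (3,3), each with probability 1/30.
E[M + N | max(M, N) = 3] = (4 + 5 + 4 + 5 + 6) / 5 = 24/5.

24/5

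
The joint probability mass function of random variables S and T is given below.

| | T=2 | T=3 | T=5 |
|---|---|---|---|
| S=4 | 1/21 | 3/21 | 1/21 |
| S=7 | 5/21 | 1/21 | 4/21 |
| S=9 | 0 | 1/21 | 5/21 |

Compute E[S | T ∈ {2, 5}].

29/4

P(T ∈ {2, 5}) = 16/21.
Σ S·P over the event = 4·(1/21) + 4·(1/21) + 7·(5/21) + 7·(4/21) + 9·(5/21) = 116/21.
E[S | T ∈ {2, 5}] = (116/21) / (16/21) = 29/4.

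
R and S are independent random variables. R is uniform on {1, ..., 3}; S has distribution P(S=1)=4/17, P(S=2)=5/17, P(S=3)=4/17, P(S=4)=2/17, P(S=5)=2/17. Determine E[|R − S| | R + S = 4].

P(R + S = 4) = 13/51.
Summing |R−S|·P(x,y) over outcomes with R + S = 4 gives 16/51.
E[|R − S| | R + S = 4] = (16/51) / (13/51) = 16/13.

16/13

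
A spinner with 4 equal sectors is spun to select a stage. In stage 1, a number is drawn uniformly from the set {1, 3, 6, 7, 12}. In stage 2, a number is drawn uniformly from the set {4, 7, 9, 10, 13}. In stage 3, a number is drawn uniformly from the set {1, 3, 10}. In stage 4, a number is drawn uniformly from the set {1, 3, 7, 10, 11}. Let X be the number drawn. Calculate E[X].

191/30

E[X | stage 1] = (1+3+6+7+12)/5 = 29/5.
E[X | stage 2] = (4+7+9+10+13)/5 = 43/5.
E[X | stage 3] = (1+3+10)/3 = 14/3.
E[X | stage 4] = (1+3+7+10+11)/5 = 32/5.
E[X] = (1/4)·(29/5) + (1/4)·(43/5) + (1/4)·(14/3) + (1/4)·(32/5) = 191/30.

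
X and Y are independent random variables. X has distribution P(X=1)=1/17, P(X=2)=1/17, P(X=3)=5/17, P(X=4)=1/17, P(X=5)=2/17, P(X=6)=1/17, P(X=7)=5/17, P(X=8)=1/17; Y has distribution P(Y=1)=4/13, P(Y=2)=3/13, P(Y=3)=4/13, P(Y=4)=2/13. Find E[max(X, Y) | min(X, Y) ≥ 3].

P(min(X, Y) ≥ 3) = 90/221.
Summing max(X,Y)·P(x,y) over outcomes with min(X, Y) ≥ 3 gives 478/221.
E[max(X, Y) | min(X, Y) ≥ 3] = (478/221) / (90/221) = 239/45.

239/45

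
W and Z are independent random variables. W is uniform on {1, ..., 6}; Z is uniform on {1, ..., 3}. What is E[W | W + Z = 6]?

4

P(W + Z = 6) = 1/6.
Summing W·P(x,y) over outcomes with W + Z = 6 gives 2/3.
E[W | W + Z = 6] = (2/3) / (1/6) = 4.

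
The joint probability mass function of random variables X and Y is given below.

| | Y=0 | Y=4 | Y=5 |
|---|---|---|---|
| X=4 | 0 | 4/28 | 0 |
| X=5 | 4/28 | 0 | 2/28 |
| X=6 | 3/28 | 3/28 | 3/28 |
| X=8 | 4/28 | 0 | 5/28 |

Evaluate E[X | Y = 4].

34/7

P(Y = 4) = 1/4.
Σ X·P over the event = 4·(4/28) + 6·(3/28) = 17/14.
E[X | Y = 4] = (17/14) / (1/4) = 34/7.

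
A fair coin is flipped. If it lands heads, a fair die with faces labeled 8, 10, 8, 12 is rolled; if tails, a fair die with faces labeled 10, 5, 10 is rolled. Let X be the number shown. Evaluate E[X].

107/12

E[X | heads] = (8+10+8+12)/4 = 19/2.
E[X | tails] = (10+5+10)/3 = 25/3.
By the law of total expectation,
E[X] = (1/2)·(19/2) + (1/2)·(25/3) = 107/12.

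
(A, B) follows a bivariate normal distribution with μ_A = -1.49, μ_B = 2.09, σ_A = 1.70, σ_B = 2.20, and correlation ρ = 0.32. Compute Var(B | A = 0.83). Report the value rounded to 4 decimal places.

4.3444

Var(B | A=x) = (1 − ρ²)·σ_B².
Var(B | A=0.83) = (2.20)²·(1 − (0.32)²) = 4.84·0.8976 = 4.3444.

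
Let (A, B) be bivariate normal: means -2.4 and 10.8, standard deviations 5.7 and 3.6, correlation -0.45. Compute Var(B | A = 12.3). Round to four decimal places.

10.3356

For a bivariate normal, Var(B | A=x) = σ_B²(1 − ρ²).
Var(B | A=12.3) = (3.6)²·(1 − (-0.45)²) = 12.96·0.7975 = 10.3356.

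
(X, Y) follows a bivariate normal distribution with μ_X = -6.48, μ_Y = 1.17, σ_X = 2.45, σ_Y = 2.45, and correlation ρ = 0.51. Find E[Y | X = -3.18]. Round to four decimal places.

2.8530

E[Y | X=x] = μ_Y + ρ(σ_Y/σ_X)(x − μ_X) for jointly normal variables.
E[Y | X=-3.18] = 1.17 + (0.51)·(2.45/2.45)·(-3.18 − (-6.48)) = 1.17 + (0.51)·(3.3) = 2.8530.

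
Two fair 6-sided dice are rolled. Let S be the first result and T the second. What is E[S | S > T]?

P(S > T) = 5/12.
Summing S·P(x,y) over outcomes with S > T gives 35/18.
E[S | S > T] = (35/18) / (5/12) = 14/3.

14/3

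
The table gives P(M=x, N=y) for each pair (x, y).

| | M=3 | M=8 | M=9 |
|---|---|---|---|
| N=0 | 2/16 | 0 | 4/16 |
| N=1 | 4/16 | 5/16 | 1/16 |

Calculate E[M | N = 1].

61/10

P(N = 1) = 5/8.
Summing M·P(M=x,N=y) over the conditioning event gives 61/16.
E[M | N = 1] = (61/16) / (5/8) = 61/10.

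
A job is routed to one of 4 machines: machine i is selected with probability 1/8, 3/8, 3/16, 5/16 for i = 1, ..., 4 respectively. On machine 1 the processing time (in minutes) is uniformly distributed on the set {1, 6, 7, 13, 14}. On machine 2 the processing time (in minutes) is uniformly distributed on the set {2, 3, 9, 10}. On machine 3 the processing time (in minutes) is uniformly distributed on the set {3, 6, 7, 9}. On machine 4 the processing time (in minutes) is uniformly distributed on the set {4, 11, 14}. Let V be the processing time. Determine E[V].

E[V | machine 1] = (1+6+7+13+14)/5 = 41/5.
E[V | machine 2] = (2+3+9+10)/4 = 6.
E[V | machine 3] = (3+6+7+9)/4 = 25/4.
E[V | machine 4] = (4+11+14)/3 = 29/3.
By the law of total expectation,
E[V] = (1/8)·(41/5) + (3/8)·(6) + (3/16)·(25/4) + (5/16)·(29/3) = 7169/960.

7169/960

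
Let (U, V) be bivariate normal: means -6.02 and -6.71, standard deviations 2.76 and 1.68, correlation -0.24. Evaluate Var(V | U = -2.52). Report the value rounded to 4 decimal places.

2.6598

Var(V | U=x) = (1 − ρ²)·σ_V².
Var(V | U=-2.52) = (1.68)²·(1 − (-0.24)²) = 2.8224·0.9424 = 2.6598.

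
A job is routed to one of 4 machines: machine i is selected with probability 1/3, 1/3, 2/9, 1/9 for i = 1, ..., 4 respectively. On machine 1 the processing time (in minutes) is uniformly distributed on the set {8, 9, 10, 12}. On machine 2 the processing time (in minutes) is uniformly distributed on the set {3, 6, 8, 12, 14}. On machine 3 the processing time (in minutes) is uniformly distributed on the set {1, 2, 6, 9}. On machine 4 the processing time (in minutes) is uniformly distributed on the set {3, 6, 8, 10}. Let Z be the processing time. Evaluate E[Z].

E[Z | machine 1] = (8+9+10+12)/4 = 39/4.
E[Z | machine 2] = (3+6+8+12+14)/5 = 43/5.
E[Z | machine 3] = (1+2+6+9)/4 = 9/2.
E[Z | machine 4] = (3+6+8+10)/4 = 27/4.
E[Z] = (1/3)·(39/4) + (1/3)·(43/5) + (2/9)·(9/2) + (1/9)·(27/4) = 118/15.

118/15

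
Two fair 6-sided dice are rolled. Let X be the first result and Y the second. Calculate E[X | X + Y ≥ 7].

P(X + Y ≥ 7) = 7/12.
Summing X·P(x,y) over outcomes with X + Y ≥ 7 gives 91/36.
E[X | X + Y ≥ 7] = (91/36) / (7/12) = 13/3.

13/3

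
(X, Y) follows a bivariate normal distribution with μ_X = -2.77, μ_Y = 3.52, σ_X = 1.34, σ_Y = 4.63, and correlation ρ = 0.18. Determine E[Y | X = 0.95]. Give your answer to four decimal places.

E[Y | X=x] = μ_Y + ρ(σ_Y/σ_X)(x − μ_X) for jointly normal variables.
E[Y | X=0.95] = 3.52 + (0.18)·(4.63/1.34)·(0.95 − (-2.77)) = 3.52 + (0.62194)·(3.72) = 5.8336.

5.8336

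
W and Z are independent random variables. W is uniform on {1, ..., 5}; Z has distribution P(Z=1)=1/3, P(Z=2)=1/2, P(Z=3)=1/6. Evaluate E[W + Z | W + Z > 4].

6

P(W + Z > 4) = 17/30.
Summing (W+Z)·P(x,y) over outcomes with W + Z > 4 gives 17/5.
E[W + Z | W + Z > 4] = (17/5) / (17/30) = 6.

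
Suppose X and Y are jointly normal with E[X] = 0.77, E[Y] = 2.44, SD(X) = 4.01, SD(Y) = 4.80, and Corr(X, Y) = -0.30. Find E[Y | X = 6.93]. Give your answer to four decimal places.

0.2279

The regression of Y on X has slope ρ·σ_Y/σ_X and passes through (μ_X, μ_Y).
E[Y | X=6.93] = 2.44 + (-0.30)·(4.80/4.01)·(6.93 − (0.77)) = 2.44 + (-0.3591)·(6.16) = 0.2279.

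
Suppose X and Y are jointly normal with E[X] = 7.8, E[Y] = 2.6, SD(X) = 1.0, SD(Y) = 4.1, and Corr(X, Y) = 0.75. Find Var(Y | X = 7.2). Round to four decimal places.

7.3544

The conditional variance in a bivariate normal is σ_Y²(1 − ρ²), independent of x.
Var(Y | X=7.2) = (4.1)²·(1 − (0.75)²) = 16.81·0.4375 = 7.3544.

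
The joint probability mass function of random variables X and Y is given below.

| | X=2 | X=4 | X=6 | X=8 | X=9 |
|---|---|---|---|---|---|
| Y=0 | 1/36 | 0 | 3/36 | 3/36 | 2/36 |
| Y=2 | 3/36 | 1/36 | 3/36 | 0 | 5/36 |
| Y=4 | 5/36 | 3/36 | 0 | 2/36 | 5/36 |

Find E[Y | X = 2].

26/9

P(X = 2) = 1/4.
Σ Y·P over the event = 0·(1/36) + 2·(3/36) + 4·(5/36) = 13/18.
E[Y | X = 2] = (13/18) / (1/4) = 26/9.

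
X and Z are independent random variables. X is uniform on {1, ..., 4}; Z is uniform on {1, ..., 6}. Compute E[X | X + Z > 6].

3

Outcomes with X + Z > 6: (1,6), (2,5), (2,6), (3,4), (3,5), (3,6), (4,3), (4,4), (4,5), (4,6), each with probability 1/24.
E[X | X + Z > 6] = (1 + 2 + 2 + 3 + 3 + 3 + 4 + 4 + 4 + 4) / 10 = 3.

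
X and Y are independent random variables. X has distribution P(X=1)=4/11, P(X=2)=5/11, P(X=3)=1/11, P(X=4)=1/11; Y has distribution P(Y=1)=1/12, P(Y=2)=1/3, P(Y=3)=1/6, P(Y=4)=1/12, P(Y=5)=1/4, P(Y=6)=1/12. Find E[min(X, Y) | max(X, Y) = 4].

P(max(X, Y) = 4) = 3/22.
Summing min(X,Y)·P(x,y) over outcomes with max(X, Y) = 4 gives 3/11.
E[min(X, Y) | max(X, Y) = 4] = (3/11) / (3/22) = 2.

2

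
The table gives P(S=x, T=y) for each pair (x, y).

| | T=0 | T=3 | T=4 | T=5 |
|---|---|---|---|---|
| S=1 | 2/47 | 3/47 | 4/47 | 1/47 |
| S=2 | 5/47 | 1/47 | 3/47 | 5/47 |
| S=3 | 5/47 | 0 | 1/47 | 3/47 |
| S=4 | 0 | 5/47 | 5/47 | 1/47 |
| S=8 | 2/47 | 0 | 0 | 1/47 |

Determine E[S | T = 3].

25/9

P(T = 3) = 9/47.
Σ S·P over the event = 1·(3/47) + 2·(1/47) + 4·(5/47) = 25/47.
E[S | T = 3] = (25/47) / (9/47) = 25/9.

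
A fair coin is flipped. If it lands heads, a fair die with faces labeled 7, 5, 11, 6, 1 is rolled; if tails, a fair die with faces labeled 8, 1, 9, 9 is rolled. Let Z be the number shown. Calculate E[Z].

E[Z | heads] = (7+5+11+6+1)/5 = 6.
E[Z | tails] = (8+1+9+9)/4 = 27/4.
E[Z] = (1/2)·(6) + (1/2)·(27/4) = 51/8.

51/8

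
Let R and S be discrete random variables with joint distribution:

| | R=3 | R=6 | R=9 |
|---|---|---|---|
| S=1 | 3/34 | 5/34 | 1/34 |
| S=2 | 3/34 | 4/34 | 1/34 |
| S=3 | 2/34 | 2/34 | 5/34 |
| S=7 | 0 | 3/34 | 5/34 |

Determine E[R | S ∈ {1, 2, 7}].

153/25

P(S ∈ {1, 2, 7}) = 25/34.
Σ R·P over the event = 3·(3/34) + 3·(3/34) + 6·(5/34) + 6·(4/34) + 6·(3/34) + 9·(1/34) + 9·(1/34) + 9·(5/34) = 9/2.
E[R | S ∈ {1, 2, 7}] = (9/2) / (25/34) = 153/25.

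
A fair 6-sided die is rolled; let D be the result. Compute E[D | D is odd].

Given D is odd, D is equally likely to be any of {1, 3, 5}.
E[D | D is odd] = (1 + 3 + 5) / 3 = 3.

3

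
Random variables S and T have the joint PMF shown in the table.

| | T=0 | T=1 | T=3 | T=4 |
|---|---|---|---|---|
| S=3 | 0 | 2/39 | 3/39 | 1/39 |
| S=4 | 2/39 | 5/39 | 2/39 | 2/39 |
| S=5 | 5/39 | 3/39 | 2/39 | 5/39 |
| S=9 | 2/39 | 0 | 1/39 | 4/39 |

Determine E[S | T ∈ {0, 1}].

92/19

P(T ∈ {0, 1}) = 19/39.
Σ S·P over the event = 3·(2/39) + 4·(2/39) + 4·(5/39) + 5·(5/39) + 5·(3/39) + 9·(2/39) = 92/39.
E[S | T ∈ {0, 1}] = (92/39) / (19/39) = 92/19.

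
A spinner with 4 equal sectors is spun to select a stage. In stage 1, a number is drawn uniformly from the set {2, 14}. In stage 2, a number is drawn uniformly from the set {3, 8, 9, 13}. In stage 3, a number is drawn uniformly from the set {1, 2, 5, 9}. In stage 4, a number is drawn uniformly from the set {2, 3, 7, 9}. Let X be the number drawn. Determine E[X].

103/16

E[X | stage 1] = (2+14)/2 = 8.
E[X | stage 2] = (3+8+9+13)/4 = 33/4.
E[X | stage 3] = (1+2+5+9)/4 = 17/4.
E[X | stage 4] = (2+3+7+9)/4 = 21/4.
E[X] = (1/4)·(8) + (1/4)·(33/4) + (1/4)·(17/4) + (1/4)·(21/4) = 103/16.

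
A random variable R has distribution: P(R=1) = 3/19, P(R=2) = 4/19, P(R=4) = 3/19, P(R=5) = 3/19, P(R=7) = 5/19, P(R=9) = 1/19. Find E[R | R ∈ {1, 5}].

P(R ∈ {1, 5}) = 6/19.
Σ over the event: 1·3/19 + 5·3/19 = 18/19.
E[R | R ∈ {1, 5}] = (18/19) / (6/19) = 3.

3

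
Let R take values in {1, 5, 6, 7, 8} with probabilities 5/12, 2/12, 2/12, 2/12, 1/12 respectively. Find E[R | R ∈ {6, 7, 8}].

P(R ∈ {6, 7, 8}) = 5/12.
Σ over the event: 6·1/6 + 7·1/6 + 8·1/12 = 17/6.
E[R | R ∈ {6, 7, 8}] = (17/6) / (5/12) = 34/5.

34/5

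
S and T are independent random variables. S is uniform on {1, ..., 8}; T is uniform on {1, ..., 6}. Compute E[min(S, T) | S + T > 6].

P(S + T > 6) = 11/16.
Summing min(S,T)·P(x,y) over outcomes with S + T > 6 gives 37/16.
E[min(S, T) | S + T > 6] = (37/16) / (11/16) = 37/11.

37/11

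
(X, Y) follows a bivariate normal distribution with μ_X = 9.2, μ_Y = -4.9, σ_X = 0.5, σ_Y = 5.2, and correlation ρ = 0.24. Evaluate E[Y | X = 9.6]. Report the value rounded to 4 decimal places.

-3.9016

The regression of Y on X has slope ρ·σ_Y/σ_X and passes through (μ_X, μ_Y).
E[Y | X=9.6] = -4.9 + (0.24)·(5.2/0.5)·(9.6 − (9.2)) = -4.9 + (2.496)·(0.4) = -3.9016.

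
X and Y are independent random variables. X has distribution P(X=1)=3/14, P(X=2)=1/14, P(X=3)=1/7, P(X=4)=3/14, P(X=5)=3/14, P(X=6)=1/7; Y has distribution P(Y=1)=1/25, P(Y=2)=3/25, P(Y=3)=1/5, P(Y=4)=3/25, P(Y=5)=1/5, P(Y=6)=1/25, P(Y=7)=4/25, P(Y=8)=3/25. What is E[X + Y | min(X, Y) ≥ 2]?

601/66

P(min(X, Y) ≥ 2) = 132/175.
Summing (X+Y)·P(x,y) over outcomes with min(X, Y) ≥ 2 gives 1202/175.
E[X + Y | min(X, Y) ≥ 2] = (1202/175) / (132/175) = 601/66.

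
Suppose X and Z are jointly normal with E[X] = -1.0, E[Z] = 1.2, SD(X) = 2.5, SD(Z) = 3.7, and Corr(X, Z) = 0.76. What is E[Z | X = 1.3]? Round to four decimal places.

For a bivariate normal, E[Z | X=x] = μ_Z + ρ·(σ_Z/σ_X)·(x − μ_X).
E[Z | X=1.3] = 1.2 + (0.76)·(3.7/2.5)·(1.3 − (-1.0)) = 1.2 + (1.1248)·(2.3) = 3.7870.

3.7870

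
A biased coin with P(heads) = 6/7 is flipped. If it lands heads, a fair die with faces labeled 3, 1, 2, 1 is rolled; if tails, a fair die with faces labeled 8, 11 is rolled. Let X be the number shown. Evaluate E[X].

E[X | heads] = (3+1+2+1)/4 = 7/4.
E[X | tails] = (8+11)/2 = 19/2.
E[X] = (6/7)·(7/4) + (1/7)·(19/2) = 20/7.

20/7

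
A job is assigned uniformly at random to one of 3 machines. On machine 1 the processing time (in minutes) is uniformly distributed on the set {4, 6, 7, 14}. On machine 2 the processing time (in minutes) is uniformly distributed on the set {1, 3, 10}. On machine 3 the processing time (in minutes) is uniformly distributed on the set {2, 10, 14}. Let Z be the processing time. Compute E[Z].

E[Z | machine 1] = (4+6+7+14)/4 = 31/4.
E[Z | machine 2] = (1+3+10)/3 = 14/3.
E[Z | machine 3] = (2+10+14)/3 = 26/3.
E[Z] = (1/3)·(31/4) + (1/3)·(14/3) + (1/3)·(26/3) = 253/36.

253/36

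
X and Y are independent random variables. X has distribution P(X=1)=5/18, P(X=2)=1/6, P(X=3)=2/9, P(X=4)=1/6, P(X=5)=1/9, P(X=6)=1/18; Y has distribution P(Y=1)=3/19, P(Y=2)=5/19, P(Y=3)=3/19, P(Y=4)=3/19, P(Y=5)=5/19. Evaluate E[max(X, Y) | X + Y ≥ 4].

1225/293

P(X + Y ≥ 4) = 293/342.
Summing max(X,Y)·P(x,y) over outcomes with X + Y ≥ 4 gives 1225/342.
E[max(X, Y) | X + Y ≥ 4] = (1225/342) / (293/342) = 1225/293.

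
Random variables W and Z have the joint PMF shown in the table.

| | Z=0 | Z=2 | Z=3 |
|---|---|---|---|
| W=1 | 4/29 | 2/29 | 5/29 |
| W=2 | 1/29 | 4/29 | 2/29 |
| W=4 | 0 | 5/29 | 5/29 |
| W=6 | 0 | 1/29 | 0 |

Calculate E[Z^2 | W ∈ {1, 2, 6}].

P(W ∈ {1, 2, 6}) = 19/29.
Σ Z^2·P over the event = 0·(4/29) + 4·(2/29) + 9·(5/29) + 0·(1/29) + 4·(4/29) + 9·(2/29) + 4·(1/29) = 91/29.
E[Z^2 | W ∈ {1, 2, 6}] = (91/29) / (19/29) = 91/19.

91/19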